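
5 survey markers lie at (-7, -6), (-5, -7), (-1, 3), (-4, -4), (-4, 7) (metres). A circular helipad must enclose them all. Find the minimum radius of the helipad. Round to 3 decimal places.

7.018

By Welzl's lemma the MEC is supported by two points (diametrically opposite) or three points (on a circumcircle).
The farthest pair is (-5, -7)–(-4, 7) with squared distance 197. The circle on this segment as diameter has centre (-4.5, 0) and r² = 197/4 = 49.25.
Check (-7, -6): distance² to centre = 42.25 ≤ 49.25, so it lies inside.
All remaining points lie in this disk, and no smaller disk contains both endpoints, so this is the minimum enclosing circle.
r = √(49.25) ≈ 7.018.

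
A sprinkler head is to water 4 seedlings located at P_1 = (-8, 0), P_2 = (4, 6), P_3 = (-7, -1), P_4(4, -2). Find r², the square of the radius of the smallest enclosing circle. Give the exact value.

46.25

The minimum enclosing circle is determined by three boundary points: P_1, P_2, P_4.
Their circumcentre is (-1.5, 2) with r² = 46.25.
The farthest remaining point P_3 is at distance² 39.25 ≤ 46.25.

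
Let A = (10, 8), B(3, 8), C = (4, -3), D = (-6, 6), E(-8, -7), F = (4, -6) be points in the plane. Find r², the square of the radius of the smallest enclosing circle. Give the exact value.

137.25

By Welzl's lemma the MEC is supported by two points (diametrically opposite) or three points (on a circumcircle).
The farthest pair is A–E with squared distance 549. The circle on this segment as diameter has centre (1, 0.5) and r² = 549/4 = 137.25.
Check B: distance² to centre = 60.25 ≤ 137.25, so it lies inside.
All remaining points lie in this disk, and no smaller disk contains both endpoints, so this is the minimum enclosing circle.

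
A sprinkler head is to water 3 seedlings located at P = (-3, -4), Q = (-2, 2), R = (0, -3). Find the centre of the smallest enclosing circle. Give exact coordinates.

(-79/34, -35/34)

Side lengths²: PQ² = 37, PR² = 10, QR² = 29.
Since PQ² = 37 < 29 + 10 = 39, the triangle is acute, so the smallest enclosing circle is the circumcircle.
Circumcentre = (-79/34, -35/34), r² = 5365/578.
Centre = (-79/34, -35/34).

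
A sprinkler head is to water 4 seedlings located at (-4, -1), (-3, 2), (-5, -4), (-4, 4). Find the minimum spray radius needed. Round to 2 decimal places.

The farthest pair is (-5, -4)–(-4, 4) with squared distance 65. The circle on this segment as diameter has centre (-4.5, 0) and r² = 65/4 = 16.25.
Check (-4, -1): distance² to centre = 1.25 ≤ 16.25, so it lies inside.
All remaining points lie in this disk, and no smaller disk contains both endpoints, so this is the minimum enclosing circle.
r = √(16.25) ≈ 4.03.

4.03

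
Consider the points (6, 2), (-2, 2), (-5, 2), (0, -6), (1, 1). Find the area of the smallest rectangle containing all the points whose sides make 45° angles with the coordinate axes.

In coordinates u = x + y, v = x − y the rectangle is axis-aligned; the map (x,y)→(u,v) scales areas by 2.
u-values: 8, 0, -3, -6, 2; range = 8 − (-6) = 14.
v-values: 4, -4, -7, 6, 0; range = 6 − (-7) = 13.
Area = (14 × 13) / 2 = 91.

91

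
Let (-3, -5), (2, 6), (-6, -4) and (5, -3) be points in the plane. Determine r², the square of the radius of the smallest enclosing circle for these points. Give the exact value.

12505/289

The minimum enclosing circle of a finite set is fixed by two of the points (as a diameter) or three (as a circumcircle).
The minimum enclosing circle is determined by three boundary points: (2, 6), (-6, -4), (5, -3).
Their circumcentre is (-14/17, 1/17) with r² = 12505/289.
The farthest remaining point (-3, -5) is at distance² 8765/289 ≤ 12505/289.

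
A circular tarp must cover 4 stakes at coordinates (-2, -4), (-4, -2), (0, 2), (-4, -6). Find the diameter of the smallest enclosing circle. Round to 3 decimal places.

The farthest pair is (0, 2)–(-4, -6) with squared distance 80. The circle on this segment as diameter has centre (-2, -2) and r² = 80/4 = 20.
Check (-2, -4): distance² to centre = 4 ≤ 20, so it lies inside.
All remaining points lie in this disk, and no smaller disk contains both endpoints, so this is the minimum enclosing circle.
Diameter = 2r = 2√20 ≈ 8.944.

8.944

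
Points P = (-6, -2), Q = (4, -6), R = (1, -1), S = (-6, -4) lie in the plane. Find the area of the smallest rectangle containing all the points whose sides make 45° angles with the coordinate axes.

70

In coordinates u = x + y, v = x − y the rectangle is axis-aligned; the map (x,y)→(u,v) scales areas by 2.
u-values: -8, -2, 0, -10; range = 0 − (-10) = 10.
v-values: -4, 10, 2, -2; range = 10 − (-4) = 14.
Area = (10 × 14) / 2 = 70.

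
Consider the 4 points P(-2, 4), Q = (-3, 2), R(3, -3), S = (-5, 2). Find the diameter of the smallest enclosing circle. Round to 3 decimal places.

By Welzl's lemma the MEC is supported by two points (diametrically opposite) or three points (on a circumcircle).
The farthest pair is R–S with squared distance 89. The circle on this segment as diameter has centre (-1, -0.5) and r² = 89/4 = 22.25.
Check P: distance² to centre = 21.25 ≤ 22.25, so it lies inside.
All remaining points lie in this disk, and no smaller disk contains both endpoints, so this is the minimum enclosing circle.
Diameter = 2r = 2√(22.25) ≈ 9.434.

9.434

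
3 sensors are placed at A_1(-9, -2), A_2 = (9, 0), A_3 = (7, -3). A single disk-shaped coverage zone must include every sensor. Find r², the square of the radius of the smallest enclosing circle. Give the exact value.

82

Side lengths²: A_1A_2² = 328, A_1A_3² = 257, A_2A_3² = 13.
Since A_1A_2² = 328 ≥ 257 + 13 = 270, the angle opposite A_1A_2 is not acute, so the smallest enclosing circle has A_1A_2 as diameter.
Centre = midpoint of A_1A_2 = (0, -1), r² = 328/4 = 82.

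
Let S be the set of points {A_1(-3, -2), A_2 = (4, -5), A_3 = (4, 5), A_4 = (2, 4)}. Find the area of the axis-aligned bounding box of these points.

x ranges over [-3, 4], width 7.
y ranges over [-5, 5], height 10.
Area = 7 × 10 = 70.

70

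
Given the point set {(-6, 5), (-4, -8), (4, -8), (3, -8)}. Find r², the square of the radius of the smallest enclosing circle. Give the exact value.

The minimum enclosing circle of a finite set is fixed by two of the points (as a diameter) or three (as a circumcircle).
The farthest pair is (-6, 5)–(4, -8) with squared distance 269. The circle on this segment as diameter has centre (-1, -1.5) and r² = 269/4 = 67.25.
Check (-4, -8): distance² to centre = 51.25 ≤ 67.25, so it lies inside.
All remaining points lie in this disk, and no smaller disk contains both endpoints, so this is the minimum enclosing circle.

67.25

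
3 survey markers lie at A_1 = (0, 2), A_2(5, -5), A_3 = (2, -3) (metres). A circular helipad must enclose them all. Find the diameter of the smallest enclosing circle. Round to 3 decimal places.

Side lengths²: A_1A_2² = 74, A_1A_3² = 29, A_2A_3² = 13.
Since A_1A_2² = 74 ≥ 29 + 13 = 42, the angle opposite A_1A_2 is not acute, so the smallest enclosing circle has A_1A_2 as diameter.
Centre = midpoint of A_1A_2 = (2.5, -1.5), r² = 74/4 = 18.5.
Diameter = 2r = 2√(18.5) ≈ 8.602.

8.602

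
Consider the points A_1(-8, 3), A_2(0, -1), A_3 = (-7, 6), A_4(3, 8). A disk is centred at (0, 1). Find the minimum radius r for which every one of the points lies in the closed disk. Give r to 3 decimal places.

The required radius is the distance from (0, 1) to the farthest point.
Squared distances: 68, 4, 74, 58.
Maximum is 74, attained at A_3.
r = √74 ≈ 8.602.

8.602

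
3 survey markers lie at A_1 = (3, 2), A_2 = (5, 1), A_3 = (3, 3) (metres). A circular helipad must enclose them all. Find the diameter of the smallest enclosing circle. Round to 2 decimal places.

2.83

Side lengths²: A_1A_2² = 5, A_1A_3² = 1, A_2A_3² = 8.
Since A_2A_3² = 8 ≥ 5 + 1 = 6, the angle opposite A_2A_3 is not acute, so the smallest enclosing circle has A_2A_3 as diameter.
Centre = midpoint of A_2A_3 = (4, 2), r² = 8/4 = 2.
Diameter = 2r = 2√2 ≈ 2.83.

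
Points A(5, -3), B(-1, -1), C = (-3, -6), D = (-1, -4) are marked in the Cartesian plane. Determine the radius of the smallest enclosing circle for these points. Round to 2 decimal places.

4.27

The minimum enclosing circle of a finite set is fixed by two of the points (as a diameter) or three (as a circumcircle).
The farthest pair is A–C with squared distance 73. The circle on this segment as diameter has centre (1, -4.5) and r² = 73/4 = 18.25.
Check B: distance² to centre = 16.25 ≤ 18.25, so it lies inside.
All remaining points lie in this disk, and no smaller disk contains both endpoints, so this is the minimum enclosing circle.
r = √(18.25) ≈ 4.27.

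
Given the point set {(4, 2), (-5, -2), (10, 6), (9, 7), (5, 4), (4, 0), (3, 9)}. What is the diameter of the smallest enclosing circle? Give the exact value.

By Welzl's lemma the MEC is supported by two points (diametrically opposite) or three points (on a circumcircle).
The farthest pair is (-5, -2)–(10, 6) with squared distance 289. The circle on this segment as diameter has centre (2.5, 2) and r² = 289/4 = 72.25.
Check (4, 2): distance² to centre = 2.25 ≤ 72.25, so it lies inside.
All remaining points lie in this disk, and no smaller disk contains both endpoints, so this is the minimum enclosing circle.
Diameter = 2r = 2√(72.25) = 17.

17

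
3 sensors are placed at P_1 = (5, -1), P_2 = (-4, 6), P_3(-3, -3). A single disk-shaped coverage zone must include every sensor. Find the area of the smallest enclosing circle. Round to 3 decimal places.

103.966

Side lengths²: P_1P_2² = 130, P_1P_3² = 68, P_2P_3² = 82.
Since P_1P_2² = 130 < 82 + 68 = 150, the triangle is acute, so the smallest enclosing circle is the circumcircle.
Circumcentre = (1/37, 70/37), r² = 45305/1369.
Area = π·r² = π·45305/1369 ≈ 103.966.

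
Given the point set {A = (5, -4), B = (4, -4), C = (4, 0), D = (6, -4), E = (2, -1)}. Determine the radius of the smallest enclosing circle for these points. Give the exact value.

2.5

By Welzl's lemma the MEC is supported by two points (diametrically opposite) or three points (on a circumcircle).
The farthest pair is D–E with squared distance 25. The circle on this segment as diameter has centre (4, -2.5) and r² = 25/4 = 6.25.
Check A: distance² to centre = 3.25 ≤ 6.25, so it lies inside.
All remaining points lie in this disk, and no smaller disk contains both endpoints, so this is the minimum enclosing circle.
r = √(6.25) = 2.5.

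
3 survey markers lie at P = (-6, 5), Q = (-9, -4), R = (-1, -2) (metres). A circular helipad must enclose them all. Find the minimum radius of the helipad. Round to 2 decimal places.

5.10

Side lengths²: PQ² = 90, PR² = 74, QR² = 68.
Since PQ² = 90 < 74 + 68 = 142, the triangle is acute, so the smallest enclosing circle is the circumcircle.
Circumcentre = (-63/11, -1/11), r² = 3145/121.
r = √(3145/121) ≈ 5.10.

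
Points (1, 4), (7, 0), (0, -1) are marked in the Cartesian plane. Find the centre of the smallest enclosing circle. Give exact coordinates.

(56/17, 16/17)

Call the three points A, B, C in the order given.
Side lengths²: AB² = 52, AC² = 26, BC² = 50.
Since AB² = 52 < 50 + 26 = 76, the triangle is acute, so the smallest enclosing circle is the circumcircle.
Circumcentre = (56/17, 16/17), r² = 4225/289.
Centre = (56/17, 16/17).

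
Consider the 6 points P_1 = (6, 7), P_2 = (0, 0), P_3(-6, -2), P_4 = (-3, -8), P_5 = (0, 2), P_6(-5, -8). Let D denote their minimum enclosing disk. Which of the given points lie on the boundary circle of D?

By Welzl's lemma the MEC is supported by two points (diametrically opposite) or three points (on a circumcircle).
The farthest pair is P_1–P_6 with squared distance 346. The circle on this segment as diameter has centre (0.5, -0.5) and r² = 346/4 = 86.5.
Check P_2: distance² to centre = 0.5 ≤ 86.5, so it lies inside.
All remaining points lie in this disk, and no smaller disk contains both endpoints, so this is the minimum enclosing circle.
The points at distance exactly r from the centre are P_1, P_6 — 2 points.

P_1, P_6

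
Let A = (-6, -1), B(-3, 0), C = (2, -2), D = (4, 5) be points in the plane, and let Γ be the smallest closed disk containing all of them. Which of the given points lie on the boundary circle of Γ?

The farthest pair is A–D with squared distance 136. The circle on this segment as diameter has centre (-1, 2) and r² = 136/4 = 34.
Check B: distance² to centre = 8 ≤ 34, so it lies inside.
All remaining points lie in this disk, and no smaller disk contains both endpoints, so this is the minimum enclosing circle.
The points at distance exactly r from the centre are A, D — 2 points.

A, D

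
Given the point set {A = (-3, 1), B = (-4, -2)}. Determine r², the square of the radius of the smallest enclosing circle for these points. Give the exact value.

2.5

The smallest circle enclosing two points has them as diameter endpoints.
Centre = midpoint = (-3.5, -0.5); r² = |AB|²/4 = 10/4 = 2.5.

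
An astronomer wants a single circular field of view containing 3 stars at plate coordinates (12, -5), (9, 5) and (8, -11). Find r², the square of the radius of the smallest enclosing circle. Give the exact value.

64.25

Call the three points A, B, C in the order given.
Side lengths²: AB² = 109, AC² = 52, BC² = 257.
Since BC² = 257 ≥ 109 + 52 = 161, the angle opposite BC is not acute, so the smallest enclosing circle has BC as diameter.
Centre = midpoint of BC = (8.5, -3), r² = 257/4 = 64.25.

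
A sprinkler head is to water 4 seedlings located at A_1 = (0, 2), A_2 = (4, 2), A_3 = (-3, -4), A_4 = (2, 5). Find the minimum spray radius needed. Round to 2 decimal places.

5.15

The minimum enclosing circle of a finite set is fixed by two of the points (as a diameter) or three (as a circumcircle).
The farthest pair is A_3–A_4 with squared distance 106. The circle on this segment as diameter has centre (-0.5, 0.5) and r² = 106/4 = 26.5.
Check A_1: distance² to centre = 2.5 ≤ 26.5, so it lies inside.
All remaining points lie in this disk, and no smaller disk contains both endpoints, so this is the minimum enclosing circle.
r = √(26.5) ≈ 5.15.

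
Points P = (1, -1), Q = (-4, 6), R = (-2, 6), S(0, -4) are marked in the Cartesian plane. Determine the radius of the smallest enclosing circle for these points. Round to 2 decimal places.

A smallest enclosing disk is always determined by at most three of the input points on its boundary.
The farthest pair is Q–S with squared distance 116. The circle on this segment as diameter has centre (-2, 1) and r² = 116/4 = 29.
Check P: distance² to centre = 13 ≤ 29, so it lies inside.
All remaining points lie in this disk, and no smaller disk contains both endpoints, so this is the minimum enclosing circle.
r = √29 ≈ 5.39.

5.39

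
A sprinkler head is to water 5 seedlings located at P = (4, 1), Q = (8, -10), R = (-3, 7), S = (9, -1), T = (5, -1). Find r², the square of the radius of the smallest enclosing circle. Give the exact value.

102.5

A smallest enclosing disk is always determined by at most three of the input points on its boundary.
The farthest pair is Q–R with squared distance 410. The circle on this segment as diameter has centre (2.5, -1.5) and r² = 410/4 = 102.5.
Check P: distance² to centre = 8.5 ≤ 102.5, so it lies inside.
All remaining points lie in this disk, and no smaller disk contains both endpoints, so this is the minimum enclosing circle.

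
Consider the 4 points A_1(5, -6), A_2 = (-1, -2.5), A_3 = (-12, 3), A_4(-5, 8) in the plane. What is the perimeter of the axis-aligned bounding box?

Width = max x − min x = 5 − (-12) = 17.
Height = max y − min y = 8 − (-6) = 14.
Perimeter = 2(17 + 14) = 62.

62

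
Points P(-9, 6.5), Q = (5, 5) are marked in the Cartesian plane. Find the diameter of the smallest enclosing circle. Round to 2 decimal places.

14.08

The smallest circle enclosing two points has them as diameter endpoints.
Centre = midpoint = (-2, 5.75); r² = |PQ|²/4 = 198.25/4 = 49.5625.
Diameter = 2r = 2√(49.5625) ≈ 14.08.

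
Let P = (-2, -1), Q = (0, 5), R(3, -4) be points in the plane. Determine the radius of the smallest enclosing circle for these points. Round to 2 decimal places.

4.74

Side lengths²: PQ² = 40, PR² = 34, QR² = 90.
Since QR² = 90 ≥ 40 + 34 = 74, the angle opposite QR is not acute, so the smallest enclosing circle has QR as diameter.
Centre = midpoint of QR = (1.5, 0.5), r² = 90/4 = 22.5.
r = √(22.5) ≈ 4.74.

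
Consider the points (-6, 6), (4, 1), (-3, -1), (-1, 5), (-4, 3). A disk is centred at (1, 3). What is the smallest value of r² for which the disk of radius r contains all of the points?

The required radius is the distance from (1, 3) to the farthest point.
Squared distances: 58, 13, 32, 8, 25.
Maximum is 58, attained at (-6, 6).

58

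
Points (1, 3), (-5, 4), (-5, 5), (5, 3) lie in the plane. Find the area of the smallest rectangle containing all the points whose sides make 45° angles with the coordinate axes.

54

In coordinates u = x + y, v = x − y the rectangle is axis-aligned; the map (x,y)→(u,v) scales areas by 2.
u-values: 4, -1, 0, 8; range = 8 − (-1) = 9.
v-values: -2, -9, -10, 2; range = 2 − (-10) = 12.
Area = (9 × 12) / 2 = 54.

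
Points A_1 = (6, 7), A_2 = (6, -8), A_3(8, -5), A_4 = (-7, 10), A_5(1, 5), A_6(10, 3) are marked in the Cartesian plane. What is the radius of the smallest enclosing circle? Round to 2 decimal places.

The minimum enclosing circle of a finite set is fixed by two of the points (as a diameter) or three (as a circumcircle).
The farthest pair is A_2–A_4 with squared distance 493. The circle on this segment as diameter has centre (-0.5, 1) and r² = 493/4 = 123.25.
Check A_1: distance² to centre = 78.25 ≤ 123.25, so it lies inside.
All remaining points lie in this disk, and no smaller disk contains both endpoints, so this is the minimum enclosing circle.
r = √(123.25) ≈ 11.10.

11.10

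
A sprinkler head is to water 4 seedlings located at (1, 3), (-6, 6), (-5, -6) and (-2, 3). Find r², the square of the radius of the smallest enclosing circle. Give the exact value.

A smallest enclosing disk is always determined by at most three of the input points on its boundary.
The minimum enclosing circle is determined by three boundary points: (1, 3), (-6, 6), (-5, -6).
Their circumcentre is (-79/18, 5/54) with r² = 54665/1458.
The farthest remaining point (-2, 3) is at distance² 20645/1458 ≤ 54665/1458.

54665/1458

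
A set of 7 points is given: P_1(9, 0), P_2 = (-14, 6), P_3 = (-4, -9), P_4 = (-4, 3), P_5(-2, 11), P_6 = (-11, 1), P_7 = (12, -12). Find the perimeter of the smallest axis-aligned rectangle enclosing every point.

Width = max x − min x = 12 − (-14) = 26.
Height = max y − min y = 11 − (-12) = 23.
Perimeter = 2(26 + 23) = 98.

98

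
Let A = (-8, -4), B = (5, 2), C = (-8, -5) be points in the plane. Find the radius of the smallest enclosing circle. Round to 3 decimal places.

Side lengths²: AB² = 205, AC² = 1, BC² = 218.
Since BC² = 218 ≥ 205 + 1 = 206, the angle opposite BC is not acute, so the smallest enclosing circle has BC as diameter.
Centre = midpoint of BC = (-1.5, -1.5), r² = 218/4 = 54.5.
r = √(54.5) ≈ 7.382.

7.382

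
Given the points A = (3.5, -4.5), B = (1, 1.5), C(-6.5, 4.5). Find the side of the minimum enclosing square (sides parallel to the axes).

The bounding box has width 10 and height 9.
An axis-aligned square enclosing the set must have side ≥ max(width, height).
So the minimum side is max(10, 9) = 10.

10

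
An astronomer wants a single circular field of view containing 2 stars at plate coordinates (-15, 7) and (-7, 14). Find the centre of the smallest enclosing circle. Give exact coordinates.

(-11, 10.5)

The smallest circle enclosing two points has them as diameter endpoints.
Centre = midpoint = (-11, 10.5); r² = |(-15, 7)−(-7, 14)|²/4 = 113/4 = 28.25.
Centre = (-11, 10.5).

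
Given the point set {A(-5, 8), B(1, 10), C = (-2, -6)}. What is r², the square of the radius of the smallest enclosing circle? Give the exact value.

Side lengths²: AB² = 40, AC² = 205, BC² = 265.
Since BC² = 265 ≥ 205 + 40 = 245, the angle opposite BC is not acute, so the smallest enclosing circle has BC as diameter.
Centre = midpoint of BC = (-0.5, 2), r² = 265/4 = 66.25.

66.25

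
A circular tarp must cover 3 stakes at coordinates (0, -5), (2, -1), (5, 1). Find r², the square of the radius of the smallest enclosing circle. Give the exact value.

Call the three points A, B, C in the order given.
Side lengths²: AB² = 20, AC² = 61, BC² = 13.
Since AC² = 61 ≥ 20 + 13 = 33, the angle opposite AC is not acute, so the smallest enclosing circle has AC as diameter.
Centre = midpoint of AC = (2.5, -2), r² = 61/4 = 15.25.

15.25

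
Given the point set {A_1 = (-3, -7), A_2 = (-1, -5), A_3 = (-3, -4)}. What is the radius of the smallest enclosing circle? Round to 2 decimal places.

1.58

Side lengths²: A_1A_2² = 8, A_1A_3² = 9, A_2A_3² = 5.
Since A_1A_3² = 9 < 8 + 5 = 13, the triangle is acute, so the smallest enclosing circle is the circumcircle.
Circumcentre = (-2.5, -5.5), r² = 2.5.
r = √(2.5) ≈ 1.58.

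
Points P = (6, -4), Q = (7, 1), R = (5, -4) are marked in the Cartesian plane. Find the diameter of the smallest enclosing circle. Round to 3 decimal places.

5.385

Side lengths²: PQ² = 26, PR² = 1, QR² = 29.
Since QR² = 29 ≥ 26 + 1 = 27, the angle opposite QR is not acute, so the smallest enclosing circle has QR as diameter.
Centre = midpoint of QR = (6, -1.5), r² = 29/4 = 7.25.
Diameter = 2r = 2√(7.25) ≈ 5.385.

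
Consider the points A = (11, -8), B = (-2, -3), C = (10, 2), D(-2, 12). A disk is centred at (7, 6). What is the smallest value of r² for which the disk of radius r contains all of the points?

212

The required radius is the distance from (7, 6) to the farthest point.
Squared distances: 212, 162, 25, 117.
Maximum is 212, attained at A.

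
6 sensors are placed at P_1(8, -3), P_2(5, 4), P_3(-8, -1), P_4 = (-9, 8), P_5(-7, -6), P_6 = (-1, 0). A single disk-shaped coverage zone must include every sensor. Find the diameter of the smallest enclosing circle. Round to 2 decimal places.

By Welzl's lemma the MEC is supported by two points (diametrically opposite) or three points (on a circumcircle).
The minimum enclosing circle is determined by three boundary points: P_1, P_4, P_5.
Their circumcentre is (-29/36, 73/36) with r² = 66625/648.
The farthest remaining point P_3 is at distance² 39481/648 ≤ 66625/648.
Diameter = 2r = 2√(66625/648) ≈ 20.28.

20.28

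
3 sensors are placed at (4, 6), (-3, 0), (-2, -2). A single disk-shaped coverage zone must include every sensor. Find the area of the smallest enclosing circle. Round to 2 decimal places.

78.54

Call the three points A, B, C in the order given.
Side lengths²: AB² = 85, AC² = 100, BC² = 5.
Since AC² = 100 ≥ 85 + 5 = 90, the angle opposite AC is not acute, so the smallest enclosing circle has AC as diameter.
Centre = midpoint of AC = (1, 2), r² = 100/4 = 25.
Area = π·r² = π·25 ≈ 78.54.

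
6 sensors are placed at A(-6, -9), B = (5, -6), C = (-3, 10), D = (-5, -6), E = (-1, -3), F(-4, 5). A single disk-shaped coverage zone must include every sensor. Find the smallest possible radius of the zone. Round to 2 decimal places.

By Welzl's lemma the MEC is supported by two points (diametrically opposite) or three points (on a circumcircle).
The minimum enclosing circle is determined by three boundary points: A, B, C.
Their circumcentre is (-2.6, 0.2) with r² = 96.2.
The farthest remaining point D is at distance² 44.2 ≤ 96.2.
r = √(96.2) ≈ 9.81.

9.81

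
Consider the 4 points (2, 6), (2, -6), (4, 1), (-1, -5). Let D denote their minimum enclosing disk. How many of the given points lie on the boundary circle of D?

2

A smallest enclosing disk is always determined by at most three of the input points on its boundary.
The farthest pair is (2, 6)–(2, -6) with squared distance 144. The circle on this segment as diameter has centre (2, 0) and r² = 144/4 = 36.
Check (4, 1): distance² to centre = 5 ≤ 36, so it lies inside.
All remaining points lie in this disk, and no smaller disk contains both endpoints, so this is the minimum enclosing circle.
The points at distance exactly r from the centre are (2, 6), (2, -6) — 2 points.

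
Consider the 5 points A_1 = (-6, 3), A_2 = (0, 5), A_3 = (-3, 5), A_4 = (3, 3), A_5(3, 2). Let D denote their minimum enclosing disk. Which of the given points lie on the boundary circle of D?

A_1, A_4, A_5

By Welzl's lemma the MEC is supported by two points (diametrically opposite) or three points (on a circumcircle).
The farthest pair is A_1–A_5 with squared distance 82. The circle on this segment as diameter has centre (-1.5, 2.5) and r² = 82/4 = 20.5.
Check A_2: distance² to centre = 8.5 ≤ 20.5, so it lies inside.
All remaining points lie in this disk, and no smaller disk contains both endpoints, so this is the minimum enclosing circle.
The points at distance exactly r from the centre are A_1, A_4, A_5 — 3 points.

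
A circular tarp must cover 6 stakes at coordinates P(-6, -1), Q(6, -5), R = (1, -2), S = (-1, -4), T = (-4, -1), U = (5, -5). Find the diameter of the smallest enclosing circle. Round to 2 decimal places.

The minimum enclosing circle of a finite set is fixed by two of the points (as a diameter) or three (as a circumcircle).
The farthest pair is P–Q with squared distance 160. The circle on this segment as diameter has centre (0, -3) and r² = 160/4 = 40.
Check R: distance² to centre = 2 ≤ 40, so it lies inside.
All remaining points lie in this disk, and no smaller disk contains both endpoints, so this is the minimum enclosing circle.
Diameter = 2r = 2√40 ≈ 12.65.

12.65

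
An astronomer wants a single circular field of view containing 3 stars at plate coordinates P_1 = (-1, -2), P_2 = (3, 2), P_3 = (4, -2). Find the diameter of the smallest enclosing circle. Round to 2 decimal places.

5.83

Side lengths²: P_1P_2² = 32, P_1P_3² = 25, P_2P_3² = 17.
Since P_1P_2² = 32 < 25 + 17 = 42, the triangle is acute, so the smallest enclosing circle is the circumcircle.
Circumcentre = (1.5, -0.5), r² = 8.5.
Diameter = 2r = 2√(8.5) ≈ 5.83.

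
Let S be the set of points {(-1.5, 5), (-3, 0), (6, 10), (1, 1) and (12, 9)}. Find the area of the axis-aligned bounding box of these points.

150

x ranges over [-3, 12], width 15.
y ranges over [0, 10], height 10.
Area = 15 × 10 = 150.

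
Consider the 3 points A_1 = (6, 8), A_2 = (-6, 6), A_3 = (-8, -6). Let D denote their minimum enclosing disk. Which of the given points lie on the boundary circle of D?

Side lengths²: A_1A_2² = 148, A_1A_3² = 392, A_2A_3² = 148.
Since A_1A_3² = 392 ≥ 148 + 148 = 296, the angle opposite A_1A_3 is not acute, so the smallest enclosing circle has A_1A_3 as diameter.
Centre = midpoint of A_1A_3 = (-1, 1), r² = 392/4 = 98.
The points at distance exactly r from the centre are A_1, A_3 — 2 points.

A_1, A_3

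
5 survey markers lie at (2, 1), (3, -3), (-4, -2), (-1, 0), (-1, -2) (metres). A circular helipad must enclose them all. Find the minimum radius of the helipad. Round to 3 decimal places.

3.622

The minimum enclosing circle of a finite set is fixed by two of the points (as a diameter) or three (as a circumcircle).
The minimum enclosing circle is determined by three boundary points: (2, 1), (3, -3), (-4, -2).
Their circumcentre is (-7/18, -31/18) with r² = 2125/162.
The farthest remaining point (-1, 0) is at distance² 541/162 ≤ 2125/162.
r = √(2125/162) ≈ 3.622.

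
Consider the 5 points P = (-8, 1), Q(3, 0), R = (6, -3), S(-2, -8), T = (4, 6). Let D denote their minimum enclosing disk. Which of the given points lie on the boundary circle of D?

P, S, T

By Welzl's lemma the MEC is supported by two points (diametrically opposite) or three points (on a circumcircle).
The minimum enclosing circle is determined by three boundary points: P, S, T.
Their circumcentre is (-17/46, -19/46) with r² = 63713/1058.
The farthest remaining point R is at distance² 50005/1058 ≤ 63713/1058.
The points at distance exactly r from the centre are P, S, T — 3 points.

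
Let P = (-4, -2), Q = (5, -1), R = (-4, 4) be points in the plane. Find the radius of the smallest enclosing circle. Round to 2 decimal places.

5.18

Side lengths²: PQ² = 82, PR² = 36, QR² = 106.
Since QR² = 106 < 82 + 36 = 118, the triangle is acute, so the smallest enclosing circle is the circumcircle.
Circumcentre = (2/9, 1), r² = 2173/81.
r = √(2173/81) ≈ 5.18.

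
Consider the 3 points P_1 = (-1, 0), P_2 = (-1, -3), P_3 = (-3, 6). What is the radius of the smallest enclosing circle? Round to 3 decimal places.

Side lengths²: P_1P_2² = 9, P_1P_3² = 40, P_2P_3² = 85.
Since P_2P_3² = 85 ≥ 40 + 9 = 49, the angle opposite P_2P_3 is not acute, so the smallest enclosing circle has P_2P_3 as diameter.
Centre = midpoint of P_2P_3 = (-2, 1.5), r² = 85/4 = 21.25.
r = √(21.25) ≈ 4.610.

4.610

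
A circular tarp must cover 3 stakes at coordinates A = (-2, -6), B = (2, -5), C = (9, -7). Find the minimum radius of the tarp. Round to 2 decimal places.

5.52

Side lengths²: AB² = 17, AC² = 122, BC² = 53.
Since AC² = 122 ≥ 53 + 17 = 70, the angle opposite AC is not acute, so the smallest enclosing circle has AC as diameter.
Centre = midpoint of AC = (3.5, -6.5), r² = 122/4 = 30.5.
r = √(30.5) ≈ 5.52.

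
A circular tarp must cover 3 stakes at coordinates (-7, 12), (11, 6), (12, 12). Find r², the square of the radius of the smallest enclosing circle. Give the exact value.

Call the three points A, B, C in the order given.
Side lengths²: AB² = 360, AC² = 361, BC² = 37.
Since AC² = 361 < 360 + 37 = 397, the triangle is acute, so the smallest enclosing circle is the circumcircle.
Circumcentre = (2.5, 10.5), r² = 92.5.

92.5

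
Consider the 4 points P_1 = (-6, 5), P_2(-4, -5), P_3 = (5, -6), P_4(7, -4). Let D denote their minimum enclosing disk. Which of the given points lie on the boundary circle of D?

P_1, P_3, P_4

The farthest pair is P_1–P_4 with squared distance 250. The circle on this segment as diameter has centre (0.5, 0.5) and r² = 250/4 = 62.5.
Check P_2: distance² to centre = 50.5 ≤ 62.5, so it lies inside.
All remaining points lie in this disk, and no smaller disk contains both endpoints, so this is the minimum enclosing circle.
The points at distance exactly r from the centre are P_1, P_3, P_4 — 3 points.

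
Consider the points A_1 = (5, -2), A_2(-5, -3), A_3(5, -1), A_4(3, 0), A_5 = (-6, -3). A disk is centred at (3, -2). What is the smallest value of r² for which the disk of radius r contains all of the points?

82

The required radius is the distance from (3, -2) to the farthest point.
Squared distances: 4, 65, 5, 4, 82.
Maximum is 82, attained at A_5.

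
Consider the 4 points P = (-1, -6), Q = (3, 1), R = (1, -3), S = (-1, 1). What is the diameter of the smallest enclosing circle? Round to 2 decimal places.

The farthest pair is P–Q with squared distance 65. The circle on this segment as diameter has centre (1, -2.5) and r² = 65/4 = 16.25.
Check R: distance² to centre = 0.25 ≤ 16.25, so it lies inside.
All remaining points lie in this disk, and no smaller disk contains both endpoints, so this is the minimum enclosing circle.
Diameter = 2r = 2√(16.25) ≈ 8.06.

8.06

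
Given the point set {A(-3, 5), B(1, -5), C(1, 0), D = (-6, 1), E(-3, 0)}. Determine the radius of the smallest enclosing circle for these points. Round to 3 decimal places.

5.385

The minimum enclosing circle of a finite set is fixed by two of the points (as a diameter) or three (as a circumcircle).
The farthest pair is A–B with squared distance 116. The circle on this segment as diameter has centre (-1, 0) and r² = 116/4 = 29.
Check C: distance² to centre = 4 ≤ 29, so it lies inside.
All remaining points lie in this disk, and no smaller disk contains both endpoints, so this is the minimum enclosing circle.
r = √29 ≈ 5.385.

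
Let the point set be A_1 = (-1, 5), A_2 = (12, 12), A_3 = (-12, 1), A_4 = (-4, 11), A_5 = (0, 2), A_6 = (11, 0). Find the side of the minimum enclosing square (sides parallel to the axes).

24

The bounding box has width 24 and height 12.
An axis-aligned square enclosing the set must have side ≥ max(width, height).
So the minimum side is max(24, 12) = 24.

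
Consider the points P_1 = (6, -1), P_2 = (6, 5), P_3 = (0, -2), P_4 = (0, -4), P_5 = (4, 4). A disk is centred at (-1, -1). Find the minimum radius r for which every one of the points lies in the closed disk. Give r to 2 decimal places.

9.22

The required radius is the distance from (-1, -1) to the farthest point.
Squared distances: 49, 85, 2, 10, 50.
Maximum is 85, attained at P_2.
r = √85 ≈ 9.22.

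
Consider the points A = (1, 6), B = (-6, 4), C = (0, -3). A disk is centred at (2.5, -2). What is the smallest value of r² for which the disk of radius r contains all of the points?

The required radius is the distance from (2.5, -2) to the farthest point.
Squared distances: 66.25, 108.25, 7.25.
Maximum is 108.25, attained at B.

108.25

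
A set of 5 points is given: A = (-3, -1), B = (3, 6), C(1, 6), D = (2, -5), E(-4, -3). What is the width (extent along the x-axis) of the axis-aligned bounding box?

7

max x = 3, min x = -4, so width = 7.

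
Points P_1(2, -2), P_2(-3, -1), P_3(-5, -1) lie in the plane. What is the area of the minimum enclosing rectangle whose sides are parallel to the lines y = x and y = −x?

In coordinates u = x + y, v = x − y the rectangle is axis-aligned; the map (x,y)→(u,v) scales areas by 2.
u-values: 0, -4, -6; range = 0 − (-6) = 6.
v-values: 4, -2, -4; range = 4 − (-4) = 8.
Area = (6 × 8) / 2 = 24.

24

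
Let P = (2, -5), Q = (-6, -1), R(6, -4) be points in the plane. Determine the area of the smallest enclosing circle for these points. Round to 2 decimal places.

120.17

Side lengths²: PQ² = 80, PR² = 17, QR² = 153.
Since QR² = 153 ≥ 80 + 17 = 97, the angle opposite QR is not acute, so the smallest enclosing circle has QR as diameter.
Centre = midpoint of QR = (0, -2.5), r² = 153/4 = 38.25.
Area = π·r² = π·38.25 ≈ 120.17.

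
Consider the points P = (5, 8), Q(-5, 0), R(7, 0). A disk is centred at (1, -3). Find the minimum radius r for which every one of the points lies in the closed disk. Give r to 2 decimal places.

The required radius is the distance from (1, -3) to the farthest point.
Squared distances: 137, 45, 45.
Maximum is 137, attained at P.
r = √137 ≈ 11.70.

11.70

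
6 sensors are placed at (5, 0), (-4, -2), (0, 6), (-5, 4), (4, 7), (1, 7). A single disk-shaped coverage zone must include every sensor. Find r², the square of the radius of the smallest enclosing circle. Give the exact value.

The farthest pair is (-4, -2)–(4, 7) with squared distance 145. The circle on this segment as diameter has centre (0, 2.5) and r² = 145/4 = 36.25.
Check (5, 0): distance² to centre = 31.25 ≤ 36.25, so it lies inside.
All remaining points lie in this disk, and no smaller disk contains both endpoints, so this is the minimum enclosing circle.

36.25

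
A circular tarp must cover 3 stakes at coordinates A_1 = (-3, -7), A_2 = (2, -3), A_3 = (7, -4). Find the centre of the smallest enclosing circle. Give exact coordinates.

Side lengths²: A_1A_2² = 41, A_1A_3² = 109, A_2A_3² = 26.
Since A_1A_3² = 109 ≥ 41 + 26 = 67, the angle opposite A_1A_3 is not acute, so the smallest enclosing circle has A_1A_3 as diameter.
Centre = midpoint of A_1A_3 = (2, -5.5), r² = 109/4 = 27.25.
Centre = (2, -5.5).

(2, -5.5)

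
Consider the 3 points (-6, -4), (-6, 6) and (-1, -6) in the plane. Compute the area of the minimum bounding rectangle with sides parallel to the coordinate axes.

x ranges over [-6, -1], width 5.
y ranges over [-6, 6], height 12.
Area = 5 × 12 = 60.

60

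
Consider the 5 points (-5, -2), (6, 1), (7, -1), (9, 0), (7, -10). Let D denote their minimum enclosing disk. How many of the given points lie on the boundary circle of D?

The minimum enclosing circle is determined by three boundary points: (-5, -2), (9, 0), (7, -10).
Their circumcentre is (41/17, -66/17) with r² = 16900/289.
The farthest remaining point (6, 1) is at distance² 10610/289 ≤ 16900/289.
The points at distance exactly r from the centre are (-5, -2), (9, 0), (7, -10) — 3 points.

3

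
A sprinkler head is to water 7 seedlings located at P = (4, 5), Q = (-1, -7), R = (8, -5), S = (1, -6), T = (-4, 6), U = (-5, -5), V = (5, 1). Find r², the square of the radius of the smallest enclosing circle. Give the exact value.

By Welzl's lemma the MEC is supported by two points (diametrically opposite) or three points (on a circumcircle).
The minimum enclosing circle is determined by three boundary points: R, T, U.
Their circumcentre is (1.5, -1/22) with r² = 16165/242.
The farthest remaining point Q is at distance² 13217/242 ≤ 16165/242.

16165/242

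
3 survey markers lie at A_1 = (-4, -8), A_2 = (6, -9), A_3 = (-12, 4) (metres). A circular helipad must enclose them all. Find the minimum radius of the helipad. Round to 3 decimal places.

11.102

Side lengths²: A_1A_2² = 101, A_1A_3² = 208, A_2A_3² = 493.
Since A_2A_3² = 493 ≥ 208 + 101 = 309, the angle opposite A_2A_3 is not acute, so the smallest enclosing circle has A_2A_3 as diameter.
Centre = midpoint of A_2A_3 = (-3, -2.5), r² = 493/4 = 123.25.
r = √(123.25) ≈ 11.102.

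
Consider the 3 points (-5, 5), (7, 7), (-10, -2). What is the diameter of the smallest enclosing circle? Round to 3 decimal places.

19.235

Call the three points A, B, C in the order given.
Side lengths²: AB² = 148, AC² = 74, BC² = 370.
Since BC² = 370 ≥ 148 + 74 = 222, the angle opposite BC is not acute, so the smallest enclosing circle has BC as diameter.
Centre = midpoint of BC = (-1.5, 2.5), r² = 370/4 = 92.5.
Diameter = 2r = 2√(92.5) ≈ 19.235.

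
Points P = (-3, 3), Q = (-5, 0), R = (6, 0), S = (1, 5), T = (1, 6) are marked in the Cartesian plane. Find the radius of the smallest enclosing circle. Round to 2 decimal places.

5.52

The minimum enclosing circle of a finite set is fixed by two of the points (as a diameter) or three (as a circumcircle).
The minimum enclosing circle is determined by three boundary points: Q, R, T.
Their circumcentre is (0.5, 0.5) with r² = 30.5.
The farthest remaining point S is at distance² 20.5 ≤ 30.5.
r = √(30.5) ≈ 5.52.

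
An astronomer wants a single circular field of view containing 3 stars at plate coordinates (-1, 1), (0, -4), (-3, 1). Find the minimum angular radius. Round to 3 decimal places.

Call the three points A, B, C in the order given.
Side lengths²: AB² = 26, AC² = 4, BC² = 34.
Since BC² = 34 ≥ 26 + 4 = 30, the angle opposite BC is not acute, so the smallest enclosing circle has BC as diameter.
Centre = midpoint of BC = (-1.5, -1.5), r² = 34/4 = 8.5.
r = √(8.5) ≈ 2.915.

2.915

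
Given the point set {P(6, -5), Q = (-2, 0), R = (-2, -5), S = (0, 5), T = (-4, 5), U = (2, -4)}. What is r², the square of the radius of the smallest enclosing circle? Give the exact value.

50

By Welzl's lemma the MEC is supported by two points (diametrically opposite) or three points (on a circumcircle).
The farthest pair is P–T with squared distance 200. The circle on this segment as diameter has centre (1, 0) and r² = 200/4 = 50.
Check Q: distance² to centre = 9 ≤ 50, so it lies inside.
All remaining points lie in this disk, and no smaller disk contains both endpoints, so this is the minimum enclosing circle.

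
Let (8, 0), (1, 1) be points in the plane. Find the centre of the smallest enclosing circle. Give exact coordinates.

(4.5, 0.5)

The smallest circle enclosing two points has them as diameter endpoints.
Centre = midpoint = (4.5, 0.5); r² = |(8, 0)−(1, 1)|²/4 = 50/4 = 12.5.
Centre = (4.5, 0.5).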